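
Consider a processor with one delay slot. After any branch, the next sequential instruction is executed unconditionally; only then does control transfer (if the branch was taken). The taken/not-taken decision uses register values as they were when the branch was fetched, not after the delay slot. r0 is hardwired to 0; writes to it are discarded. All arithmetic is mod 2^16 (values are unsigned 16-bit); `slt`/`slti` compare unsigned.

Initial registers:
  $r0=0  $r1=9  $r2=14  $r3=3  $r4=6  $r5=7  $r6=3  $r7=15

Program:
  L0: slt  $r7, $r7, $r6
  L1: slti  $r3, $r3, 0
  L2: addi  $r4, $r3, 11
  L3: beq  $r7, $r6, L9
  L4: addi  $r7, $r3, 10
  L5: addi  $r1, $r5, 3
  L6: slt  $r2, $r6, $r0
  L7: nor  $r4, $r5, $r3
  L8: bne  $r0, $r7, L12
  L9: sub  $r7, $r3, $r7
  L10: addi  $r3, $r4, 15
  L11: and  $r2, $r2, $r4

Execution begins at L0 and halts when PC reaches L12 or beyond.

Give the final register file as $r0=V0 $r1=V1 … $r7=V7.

$r0=0 $r1=10 $r2=0 $r3=0 $r4=65528 $r5=7 $r6=3 $r7=65526

  step pc=0: slt  $r7, $r7, $r6  regs=(0,9,14,3,6,7,3,0)
  step pc=1: slti  $r3, $r3, 0  regs=(0,9,14,0,6,7,3,0)
  step pc=2: addi  $r4, $r3, 11  regs=(0,9,14,0,11,7,3,0)
  step pc=3: beq  $r7, $r6, L9  cond=F  regs=(0,9,14,0,11,7,3,0)
  step pc=4: addi  $r7, $r3, 10  regs=(0,9,14,0,11,7,3,10)
  step pc=5: addi  $r1, $r5, 3  regs=(0,10,14,0,11,7,3,10)
  step pc=6: slt  $r2, $r6, $r0  regs=(0,10,0,0,11,7,3,10)
  step pc=7: nor  $r4, $r5, $r3  regs=(0,10,0,0,65528,7,3,10)
  step pc=8: bne  $r0, $r7, L12  cond=T  regs=(0,10,0,0,65528,7,3,10)
  step pc=9: sub  $r7, $r3, $r7  regs=(0,10,0,0,65528,7,3,65526)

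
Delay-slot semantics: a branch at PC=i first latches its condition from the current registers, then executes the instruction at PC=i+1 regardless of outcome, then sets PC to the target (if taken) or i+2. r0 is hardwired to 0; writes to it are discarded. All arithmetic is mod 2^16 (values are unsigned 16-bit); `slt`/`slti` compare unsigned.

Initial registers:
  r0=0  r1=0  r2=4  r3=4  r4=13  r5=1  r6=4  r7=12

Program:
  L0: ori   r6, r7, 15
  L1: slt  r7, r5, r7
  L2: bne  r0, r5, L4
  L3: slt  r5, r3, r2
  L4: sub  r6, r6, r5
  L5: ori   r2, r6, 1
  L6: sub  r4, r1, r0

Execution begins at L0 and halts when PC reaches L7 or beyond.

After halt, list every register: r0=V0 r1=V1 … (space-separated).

#0 ori   r6, r7, 15 ; 0/0/4/4/13/1/15/12
#1 slt  r7, r5, r7 ; 0/0/4/4/13/1/15/1
#2 bne  r0, r5, L4 ; 0/0/4/4/13/1/15/1 ; →target
#3 slt  r5, r3, r2 ; 0/0/4/4/13/0/15/1
#4 sub  r6, r6, r5 ; 0/0/4/4/13/0/15/1
#5 ori   r2, r6, 1 ; 0/0/15/4/13/0/15/1
#6 sub  r4, r1, r0 ; 0/0/15/4/0/0/15/1

r0=0 r1=0 r2=15 r3=4 r4=0 r5=0 r6=15 r7=1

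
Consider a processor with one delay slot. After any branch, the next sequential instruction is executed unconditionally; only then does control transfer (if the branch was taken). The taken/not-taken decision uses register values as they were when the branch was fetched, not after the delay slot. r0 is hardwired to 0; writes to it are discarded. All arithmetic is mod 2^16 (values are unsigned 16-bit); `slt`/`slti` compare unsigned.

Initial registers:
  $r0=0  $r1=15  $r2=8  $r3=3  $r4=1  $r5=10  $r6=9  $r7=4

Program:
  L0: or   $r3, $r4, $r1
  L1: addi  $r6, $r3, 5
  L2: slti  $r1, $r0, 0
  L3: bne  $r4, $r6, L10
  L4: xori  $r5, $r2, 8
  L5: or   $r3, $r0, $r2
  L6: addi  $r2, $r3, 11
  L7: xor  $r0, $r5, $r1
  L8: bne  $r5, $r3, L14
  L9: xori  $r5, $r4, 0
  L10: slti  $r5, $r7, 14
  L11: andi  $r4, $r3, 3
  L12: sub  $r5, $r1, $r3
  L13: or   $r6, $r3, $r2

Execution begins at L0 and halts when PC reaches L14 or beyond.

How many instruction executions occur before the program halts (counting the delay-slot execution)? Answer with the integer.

[0] or   $r3, $r4, $r1  →  {$r0:0, $r1:15, $r2:8, $r3:15, $r4:1, $r5:10, $r6:9, $r7:4}
[1] addi  $r6, $r3, 5  →  {$r0:0, $r1:15, $r2:8, $r3:15, $r4:1, $r5:10, $r6:20, $r7:4}
[2] slti  $r1, $r0, 0  →  {$r0:0, $r1:0, $r2:8, $r3:15, $r4:1, $r5:10, $r6:20, $r7:4}
[3] bne  $r4, $r6, L10  →  {$r0:0, $r1:0, $r2:8, $r3:15, $r4:1, $r5:10, $r6:20, $r7:4}  ⟨branch taken⟩
[4] xori  $r5, $r2, 8  →  {$r0:0, $r1:0, $r2:8, $r3:15, $r4:1, $r5:0, $r6:20, $r7:4}
[10] slti  $r5, $r7, 14  →  {$r0:0, $r1:0, $r2:8, $r3:15, $r4:1, $r5:1, $r6:20, $r7:4}
[11] andi  $r4, $r3, 3  →  {$r0:0, $r1:0, $r2:8, $r3:15, $r4:3, $r5:1, $r6:20, $r7:4}
[12] sub  $r5, $r1, $r3  →  {$r0:0, $r1:0, $r2:8, $r3:15, $r4:3, $r5:65521, $r6:20, $r7:4}
[13] or   $r6, $r3, $r2  →  {$r0:0, $r1:0, $r2:8, $r3:15, $r4:3, $r5:65521, $r6:15, $r7:4}

9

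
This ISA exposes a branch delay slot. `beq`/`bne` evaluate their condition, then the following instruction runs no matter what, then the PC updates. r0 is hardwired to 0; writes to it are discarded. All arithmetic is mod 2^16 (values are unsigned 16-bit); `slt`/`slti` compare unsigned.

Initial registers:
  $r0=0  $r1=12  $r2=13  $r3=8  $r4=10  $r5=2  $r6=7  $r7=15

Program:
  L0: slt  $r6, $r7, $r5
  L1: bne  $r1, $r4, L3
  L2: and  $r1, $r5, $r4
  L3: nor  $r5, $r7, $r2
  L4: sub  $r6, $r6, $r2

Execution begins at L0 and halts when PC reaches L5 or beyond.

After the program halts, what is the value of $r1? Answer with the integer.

PC=0  slt  $r6, $r7, $r5     | $r0=0 $r1=12 $r2=13 $r3=8 $r4=10 $r5=2 $r6=0 $r7=15
PC=1  bne  $r1, $r4, L3      | $r0=0 $r1=12 $r2=13 $r3=8 $r4=10 $r5=2 $r6=0 $r7=15  [TAKEN]
PC=2  and  $r1, $r5, $r4     | $r0=0 $r1=2 $r2=13 $r3=8 $r4=10 $r5=2 $r6=0 $r7=15
PC=3  nor  $r5, $r7, $r2     | $r0=0 $r1=2 $r2=13 $r3=8 $r4=10 $r5=65520 $r6=0 $r7=15
PC=4  sub  $r6, $r6, $r2     | $r0=0 $r1=2 $r2=13 $r3=8 $r4=10 $r5=65520 $r6=65523 $r7=15

2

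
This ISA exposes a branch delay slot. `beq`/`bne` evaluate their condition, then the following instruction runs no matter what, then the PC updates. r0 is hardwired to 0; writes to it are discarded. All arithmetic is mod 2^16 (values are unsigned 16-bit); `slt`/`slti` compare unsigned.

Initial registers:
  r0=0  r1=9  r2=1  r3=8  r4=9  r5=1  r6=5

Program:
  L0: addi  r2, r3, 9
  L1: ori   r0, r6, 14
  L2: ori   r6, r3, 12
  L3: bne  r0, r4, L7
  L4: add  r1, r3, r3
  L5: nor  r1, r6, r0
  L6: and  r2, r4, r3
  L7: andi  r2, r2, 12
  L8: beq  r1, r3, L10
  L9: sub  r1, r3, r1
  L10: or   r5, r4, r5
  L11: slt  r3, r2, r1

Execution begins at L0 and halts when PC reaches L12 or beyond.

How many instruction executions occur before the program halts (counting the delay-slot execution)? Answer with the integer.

PC=0  addi  r2, r3, 9        | r0=0 r1=9 r2=17 r3=8 r4=9 r5=1 r6=5
PC=1  ori   r0, r6, 14       | r0=0 r1=9 r2=17 r3=8 r4=9 r5=1 r6=5
PC=2  ori   r6, r3, 12       | r0=0 r1=9 r2=17 r3=8 r4=9 r5=1 r6=12
PC=3  bne  r0, r4, L7        | r0=0 r1=9 r2=17 r3=8 r4=9 r5=1 r6=12  [TAKEN]
PC=4  add  r1, r3, r3        | r0=0 r1=16 r2=17 r3=8 r4=9 r5=1 r6=12
PC=7  andi  r2, r2, 12       | r0=0 r1=16 r2=0 r3=8 r4=9 r5=1 r6=12
PC=8  beq  r1, r3, L10       | r0=0 r1=16 r2=0 r3=8 r4=9 r5=1 r6=12  [not taken]
PC=9  sub  r1, r3, r1        | r0=0 r1=65528 r2=0 r3=8 r4=9 r5=1 r6=12
PC=10 or   r5, r4, r5        | r0=0 r1=65528 r2=0 r3=8 r4=9 r5=9 r6=12
PC=11 slt  r3, r2, r1        | r0=0 r1=65528 r2=0 r3=1 r4=9 r5=9 r6=12

10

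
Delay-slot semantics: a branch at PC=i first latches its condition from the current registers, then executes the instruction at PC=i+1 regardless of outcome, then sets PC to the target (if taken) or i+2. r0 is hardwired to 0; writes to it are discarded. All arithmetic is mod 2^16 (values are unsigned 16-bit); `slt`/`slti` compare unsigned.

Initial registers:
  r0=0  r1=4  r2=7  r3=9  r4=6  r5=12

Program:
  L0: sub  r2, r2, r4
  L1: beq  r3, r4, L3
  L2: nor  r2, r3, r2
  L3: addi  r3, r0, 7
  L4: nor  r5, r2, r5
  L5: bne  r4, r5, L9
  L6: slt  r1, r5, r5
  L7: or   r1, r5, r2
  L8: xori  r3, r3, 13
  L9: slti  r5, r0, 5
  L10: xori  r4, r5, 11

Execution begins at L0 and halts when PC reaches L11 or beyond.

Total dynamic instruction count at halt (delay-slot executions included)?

9

[0] sub  r2, r2, r4  →  {r0:0, r1:4, r2:1, r3:9, r4:6, r5:12}
[1] beq  r3, r4, L3  →  {r0:0, r1:4, r2:1, r3:9, r4:6, r5:12}  ⟨branch fallthrough⟩
[2] nor  r2, r3, r2  →  {r0:0, r1:4, r2:65526, r3:9, r4:6, r5:12}
[3] addi  r3, r0, 7  →  {r0:0, r1:4, r2:65526, r3:7, r4:6, r5:12}
[4] nor  r5, r2, r5  →  {r0:0, r1:4, r2:65526, r3:7, r4:6, r5:1}
[5] bne  r4, r5, L9  →  {r0:0, r1:4, r2:65526, r3:7, r4:6, r5:1}  ⟨branch taken⟩
[6] slt  r1, r5, r5  →  {r0:0, r1:0, r2:65526, r3:7, r4:6, r5:1}
[9] slti  r5, r0, 5  →  {r0:0, r1:0, r2:65526, r3:7, r4:6, r5:1}
[10] xori  r4, r5, 11  →  {r0:0, r1:0, r2:65526, r3:7, r4:10, r5:1}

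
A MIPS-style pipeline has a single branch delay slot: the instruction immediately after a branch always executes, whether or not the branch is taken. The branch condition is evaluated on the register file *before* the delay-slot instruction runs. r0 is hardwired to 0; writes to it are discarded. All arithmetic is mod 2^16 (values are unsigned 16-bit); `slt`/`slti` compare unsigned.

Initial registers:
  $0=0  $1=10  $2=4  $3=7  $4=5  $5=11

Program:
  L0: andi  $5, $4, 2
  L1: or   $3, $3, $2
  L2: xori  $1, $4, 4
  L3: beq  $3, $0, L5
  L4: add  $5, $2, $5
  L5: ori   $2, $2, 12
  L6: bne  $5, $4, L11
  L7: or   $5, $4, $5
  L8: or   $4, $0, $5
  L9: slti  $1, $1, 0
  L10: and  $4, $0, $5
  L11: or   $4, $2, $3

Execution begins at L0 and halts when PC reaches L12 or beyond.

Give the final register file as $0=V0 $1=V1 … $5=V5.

  step pc=0: andi  $5, $4, 2  regs=(0,10,4,7,5,0)
  step pc=1: or   $3, $3, $2  regs=(0,10,4,7,5,0)
  step pc=2: xori  $1, $4, 4  regs=(0,1,4,7,5,0)
  step pc=3: beq  $3, $0, L5  cond=F  regs=(0,1,4,7,5,0)
  step pc=4: add  $5, $2, $5  regs=(0,1,4,7,5,4)
  step pc=5: ori   $2, $2, 12  regs=(0,1,12,7,5,4)
  step pc=6: bne  $5, $4, L11  cond=T  regs=(0,1,12,7,5,4)
  step pc=7: or   $5, $4, $5  regs=(0,1,12,7,5,5)
  step pc=11: or   $4, $2, $3  regs=(0,1,12,7,15,5)

$0=0 $1=1 $2=12 $3=7 $4=15 $5=5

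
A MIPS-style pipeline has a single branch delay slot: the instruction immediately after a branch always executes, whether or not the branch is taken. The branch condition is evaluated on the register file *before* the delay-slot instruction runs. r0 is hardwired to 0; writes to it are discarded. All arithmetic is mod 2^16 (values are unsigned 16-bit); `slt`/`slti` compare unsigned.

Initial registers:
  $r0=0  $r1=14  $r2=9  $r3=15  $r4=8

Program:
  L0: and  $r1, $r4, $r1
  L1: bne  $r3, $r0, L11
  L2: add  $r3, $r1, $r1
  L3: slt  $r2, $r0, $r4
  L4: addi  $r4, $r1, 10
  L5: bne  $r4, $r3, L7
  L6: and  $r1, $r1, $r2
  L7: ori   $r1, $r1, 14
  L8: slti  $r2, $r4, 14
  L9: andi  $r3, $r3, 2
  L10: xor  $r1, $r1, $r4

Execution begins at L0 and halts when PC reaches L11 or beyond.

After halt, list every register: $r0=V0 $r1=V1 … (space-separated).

PC=0  and  $r1, $r4, $r1     | $r0=0 $r1=8 $r2=9 $r3=15 $r4=8
PC=1  bne  $r3, $r0, L11     | $r0=0 $r1=8 $r2=9 $r3=15 $r4=8  [TAKEN]
PC=2  add  $r3, $r1, $r1     | $r0=0 $r1=8 $r2=9 $r3=16 $r4=8

$r0=0 $r1=8 $r2=9 $r3=16 $r4=8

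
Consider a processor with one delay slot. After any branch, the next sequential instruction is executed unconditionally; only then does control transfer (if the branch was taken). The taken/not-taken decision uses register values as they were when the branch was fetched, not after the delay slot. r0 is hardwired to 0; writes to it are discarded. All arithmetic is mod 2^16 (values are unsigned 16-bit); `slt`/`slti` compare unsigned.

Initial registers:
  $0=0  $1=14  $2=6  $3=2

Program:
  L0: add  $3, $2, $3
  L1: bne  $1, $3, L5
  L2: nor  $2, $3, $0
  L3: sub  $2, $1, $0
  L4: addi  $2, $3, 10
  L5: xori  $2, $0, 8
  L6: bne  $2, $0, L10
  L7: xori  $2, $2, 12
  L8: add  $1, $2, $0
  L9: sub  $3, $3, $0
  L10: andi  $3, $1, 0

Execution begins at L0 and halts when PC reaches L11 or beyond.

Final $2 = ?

[0] add  $3, $2, $3  →  {$0:0, $1:14, $2:6, $3:8}
[1] bne  $1, $3, L5  →  {$0:0, $1:14, $2:6, $3:8}  ⟨branch taken⟩
[2] nor  $2, $3, $0  →  {$0:0, $1:14, $2:65527, $3:8}
[5] xori  $2, $0, 8  →  {$0:0, $1:14, $2:8, $3:8}
[6] bne  $2, $0, L10  →  {$0:0, $1:14, $2:8, $3:8}  ⟨branch taken⟩
[7] xori  $2, $2, 12  →  {$0:0, $1:14, $2:4, $3:8}
[10] andi  $3, $1, 0  →  {$0:0, $1:14, $2:4, $3:0}

4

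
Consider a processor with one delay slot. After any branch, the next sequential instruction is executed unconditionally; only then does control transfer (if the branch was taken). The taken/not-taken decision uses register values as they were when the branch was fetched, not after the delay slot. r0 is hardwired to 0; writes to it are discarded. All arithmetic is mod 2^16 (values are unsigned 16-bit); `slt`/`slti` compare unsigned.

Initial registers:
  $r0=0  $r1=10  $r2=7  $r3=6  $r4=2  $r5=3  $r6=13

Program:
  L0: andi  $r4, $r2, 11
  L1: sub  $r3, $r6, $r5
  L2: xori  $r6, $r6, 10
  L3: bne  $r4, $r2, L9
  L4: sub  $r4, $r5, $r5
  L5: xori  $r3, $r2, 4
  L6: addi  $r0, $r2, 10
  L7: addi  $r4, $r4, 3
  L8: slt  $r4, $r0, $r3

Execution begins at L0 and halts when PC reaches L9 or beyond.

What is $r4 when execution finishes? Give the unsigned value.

#0 andi  $r4, $r2, 11 ; 0/10/7/6/3/3/13
#1 sub  $r3, $r6, $r5 ; 0/10/7/10/3/3/13
#2 xori  $r6, $r6, 10 ; 0/10/7/10/3/3/7
#3 bne  $r4, $r2, L9 ; 0/10/7/10/3/3/7 ; →target
#4 sub  $r4, $r5, $r5 ; 0/10/7/10/0/3/7

0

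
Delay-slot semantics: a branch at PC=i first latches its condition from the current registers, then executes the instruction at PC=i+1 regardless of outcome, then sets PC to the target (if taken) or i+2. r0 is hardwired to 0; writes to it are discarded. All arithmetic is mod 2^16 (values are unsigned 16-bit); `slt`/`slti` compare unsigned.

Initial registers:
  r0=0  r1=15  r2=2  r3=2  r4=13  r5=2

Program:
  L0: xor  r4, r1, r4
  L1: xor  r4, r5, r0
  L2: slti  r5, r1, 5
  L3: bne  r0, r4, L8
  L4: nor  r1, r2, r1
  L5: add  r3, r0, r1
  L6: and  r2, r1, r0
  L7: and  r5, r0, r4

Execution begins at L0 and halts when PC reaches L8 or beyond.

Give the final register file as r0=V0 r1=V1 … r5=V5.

r0=0 r1=65520 r2=2 r3=2 r4=2 r5=0

#0 xor  r4, r1, r4 ; 0/15/2/2/2/2
#1 xor  r4, r5, r0 ; 0/15/2/2/2/2
#2 slti  r5, r1, 5 ; 0/15/2/2/2/0
#3 bne  r0, r4, L8 ; 0/15/2/2/2/0 ; →target
#4 nor  r1, r2, r1 ; 0/65520/2/2/2/0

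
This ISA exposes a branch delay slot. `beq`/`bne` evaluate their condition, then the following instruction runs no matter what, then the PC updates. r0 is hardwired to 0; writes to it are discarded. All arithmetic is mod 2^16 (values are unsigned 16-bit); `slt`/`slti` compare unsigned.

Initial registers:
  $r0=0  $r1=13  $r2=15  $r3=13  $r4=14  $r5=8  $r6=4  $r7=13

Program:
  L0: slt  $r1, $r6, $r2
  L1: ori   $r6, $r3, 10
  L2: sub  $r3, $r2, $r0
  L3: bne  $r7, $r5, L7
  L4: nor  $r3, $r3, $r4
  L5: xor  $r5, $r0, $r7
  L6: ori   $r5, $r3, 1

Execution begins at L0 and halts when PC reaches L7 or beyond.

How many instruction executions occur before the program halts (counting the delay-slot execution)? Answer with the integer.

5

  step pc=0: slt  $r1, $r6, $r2  regs=(0,1,15,13,14,8,4,13)
  step pc=1: ori   $r6, $r3, 10  regs=(0,1,15,13,14,8,15,13)
  step pc=2: sub  $r3, $r2, $r0  regs=(0,1,15,15,14,8,15,13)
  step pc=3: bne  $r7, $r5, L7  cond=T  regs=(0,1,15,15,14,8,15,13)
  step pc=4: nor  $r3, $r3, $r4  regs=(0,1,15,65520,14,8,15,13)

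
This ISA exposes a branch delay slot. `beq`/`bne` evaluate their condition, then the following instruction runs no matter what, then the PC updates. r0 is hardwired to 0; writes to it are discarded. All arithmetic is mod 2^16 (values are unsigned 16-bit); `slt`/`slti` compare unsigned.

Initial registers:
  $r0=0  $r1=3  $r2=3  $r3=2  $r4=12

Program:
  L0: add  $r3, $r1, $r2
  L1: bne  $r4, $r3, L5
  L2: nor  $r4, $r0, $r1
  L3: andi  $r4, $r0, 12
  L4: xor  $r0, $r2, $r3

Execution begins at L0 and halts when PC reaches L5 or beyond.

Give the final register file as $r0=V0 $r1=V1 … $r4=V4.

$r0=0 $r1=3 $r2=3 $r3=6 $r4=65532

PC=0  add  $r3, $r1, $r2     | $r0=0 $r1=3 $r2=3 $r3=6 $r4=12
PC=1  bne  $r4, $r3, L5      | $r0=0 $r1=3 $r2=3 $r3=6 $r4=12  [TAKEN]
PC=2  nor  $r4, $r0, $r1     | $r0=0 $r1=3 $r2=3 $r3=6 $r4=65532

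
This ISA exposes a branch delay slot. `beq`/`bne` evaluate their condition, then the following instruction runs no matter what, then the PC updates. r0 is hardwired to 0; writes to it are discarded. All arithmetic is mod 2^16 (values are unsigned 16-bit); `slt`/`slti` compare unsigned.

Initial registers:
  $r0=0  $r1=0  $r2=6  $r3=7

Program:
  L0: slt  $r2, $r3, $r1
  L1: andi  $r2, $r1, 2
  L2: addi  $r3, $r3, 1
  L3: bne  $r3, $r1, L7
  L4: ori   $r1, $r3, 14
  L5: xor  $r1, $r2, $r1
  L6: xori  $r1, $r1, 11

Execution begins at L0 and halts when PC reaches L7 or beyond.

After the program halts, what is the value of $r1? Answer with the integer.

14

PC=0  slt  $r2, $r3, $r1     | $r0=0 $r1=0 $r2=0 $r3=7
PC=1  andi  $r2, $r1, 2      | $r0=0 $r1=0 $r2=0 $r3=7
PC=2  addi  $r3, $r3, 1      | $r0=0 $r1=0 $r2=0 $r3=8
PC=3  bne  $r3, $r1, L7      | $r0=0 $r1=0 $r2=0 $r3=8  [TAKEN]
PC=4  ori   $r1, $r3, 14     | $r0=0 $r1=14 $r2=0 $r3=8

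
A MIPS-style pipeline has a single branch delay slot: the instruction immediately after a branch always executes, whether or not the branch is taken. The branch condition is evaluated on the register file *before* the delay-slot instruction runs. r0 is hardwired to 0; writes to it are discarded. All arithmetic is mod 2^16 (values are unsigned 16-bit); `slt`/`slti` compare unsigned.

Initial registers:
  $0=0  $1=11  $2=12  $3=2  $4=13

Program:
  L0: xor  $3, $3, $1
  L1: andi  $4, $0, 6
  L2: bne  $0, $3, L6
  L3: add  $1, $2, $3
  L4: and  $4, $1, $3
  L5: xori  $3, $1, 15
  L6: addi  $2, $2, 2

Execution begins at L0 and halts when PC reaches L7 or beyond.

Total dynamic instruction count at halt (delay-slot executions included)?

5

[0] xor  $3, $3, $1  →  {$0:0, $1:11, $2:12, $3:9, $4:13}
[1] andi  $4, $0, 6  →  {$0:0, $1:11, $2:12, $3:9, $4:0}
[2] bne  $0, $3, L6  →  {$0:0, $1:11, $2:12, $3:9, $4:0}  ⟨branch taken⟩
[3] add  $1, $2, $3  →  {$0:0, $1:21, $2:12, $3:9, $4:0}
[6] addi  $2, $2, 2  →  {$0:0, $1:21, $2:14, $3:9, $4:0}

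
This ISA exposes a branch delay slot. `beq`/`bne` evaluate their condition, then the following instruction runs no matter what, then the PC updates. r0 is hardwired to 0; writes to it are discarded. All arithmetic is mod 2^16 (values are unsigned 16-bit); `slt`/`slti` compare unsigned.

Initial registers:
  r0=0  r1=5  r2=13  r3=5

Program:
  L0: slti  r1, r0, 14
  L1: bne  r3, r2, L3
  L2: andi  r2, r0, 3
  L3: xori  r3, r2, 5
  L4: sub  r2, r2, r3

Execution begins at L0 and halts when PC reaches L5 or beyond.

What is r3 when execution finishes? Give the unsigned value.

5

[0] slti  r1, r0, 14  →  {r0:0, r1:1, r2:13, r3:5}
[1] bne  r3, r2, L3  →  {r0:0, r1:1, r2:13, r3:5}  ⟨branch taken⟩
[2] andi  r2, r0, 3  →  {r0:0, r1:1, r2:0, r3:5}
[3] xori  r3, r2, 5  →  {r0:0, r1:1, r2:0, r3:5}
[4] sub  r2, r2, r3  →  {r0:0, r1:1, r2:65531, r3:5}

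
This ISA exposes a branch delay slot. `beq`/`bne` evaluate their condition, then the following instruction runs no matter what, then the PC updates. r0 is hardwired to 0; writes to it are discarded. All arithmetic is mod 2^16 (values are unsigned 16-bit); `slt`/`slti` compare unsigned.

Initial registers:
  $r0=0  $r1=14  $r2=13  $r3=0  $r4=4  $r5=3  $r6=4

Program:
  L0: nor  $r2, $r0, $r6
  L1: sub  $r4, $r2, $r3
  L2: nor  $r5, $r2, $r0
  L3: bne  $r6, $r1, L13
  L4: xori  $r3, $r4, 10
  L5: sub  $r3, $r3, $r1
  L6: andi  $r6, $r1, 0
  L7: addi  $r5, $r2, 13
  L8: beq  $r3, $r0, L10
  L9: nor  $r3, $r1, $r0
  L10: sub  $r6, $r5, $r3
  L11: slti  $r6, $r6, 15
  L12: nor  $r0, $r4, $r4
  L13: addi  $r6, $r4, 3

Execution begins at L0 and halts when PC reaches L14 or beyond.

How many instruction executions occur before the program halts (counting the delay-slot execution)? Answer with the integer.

6

[0] nor  $r2, $r0, $r6  →  {$r0:0, $r1:14, $r2:65531, $r3:0, $r4:4, $r5:3, $r6:4}
[1] sub  $r4, $r2, $r3  →  {$r0:0, $r1:14, $r2:65531, $r3:0, $r4:65531, $r5:3, $r6:4}
[2] nor  $r5, $r2, $r0  →  {$r0:0, $r1:14, $r2:65531, $r3:0, $r4:65531, $r5:4, $r6:4}
[3] bne  $r6, $r1, L13  →  {$r0:0, $r1:14, $r2:65531, $r3:0, $r4:65531, $r5:4, $r6:4}  ⟨branch taken⟩
[4] xori  $r3, $r4, 10  →  {$r0:0, $r1:14, $r2:65531, $r3:65521, $r4:65531, $r5:4, $r6:4}
[13] addi  $r6, $r4, 3  →  {$r0:0, $r1:14, $r2:65531, $r3:65521, $r4:65531, $r5:4, $r6:65534}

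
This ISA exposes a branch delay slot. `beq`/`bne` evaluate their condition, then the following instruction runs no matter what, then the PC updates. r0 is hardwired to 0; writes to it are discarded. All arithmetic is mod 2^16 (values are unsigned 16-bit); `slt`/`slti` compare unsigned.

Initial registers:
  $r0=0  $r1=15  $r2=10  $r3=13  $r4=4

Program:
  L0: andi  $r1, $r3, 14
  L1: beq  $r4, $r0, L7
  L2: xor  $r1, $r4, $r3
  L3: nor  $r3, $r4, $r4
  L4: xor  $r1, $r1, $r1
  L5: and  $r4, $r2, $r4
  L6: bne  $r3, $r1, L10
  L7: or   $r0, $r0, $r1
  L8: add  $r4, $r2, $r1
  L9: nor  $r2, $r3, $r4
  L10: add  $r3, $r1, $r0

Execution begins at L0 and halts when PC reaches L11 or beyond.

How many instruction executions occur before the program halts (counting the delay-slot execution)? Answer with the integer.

[0] andi  $r1, $r3, 14  →  {$r0:0, $r1:12, $r2:10, $r3:13, $r4:4}
[1] beq  $r4, $r0, L7  →  {$r0:0, $r1:12, $r2:10, $r3:13, $r4:4}  ⟨branch fallthrough⟩
[2] xor  $r1, $r4, $r3  →  {$r0:0, $r1:9, $r2:10, $r3:13, $r4:4}
[3] nor  $r3, $r4, $r4  →  {$r0:0, $r1:9, $r2:10, $r3:65531, $r4:4}
[4] xor  $r1, $r1, $r1  →  {$r0:0, $r1:0, $r2:10, $r3:65531, $r4:4}
[5] and  $r4, $r2, $r4  →  {$r0:0, $r1:0, $r2:10, $r3:65531, $r4:0}
[6] bne  $r3, $r1, L10  →  {$r0:0, $r1:0, $r2:10, $r3:65531, $r4:0}  ⟨branch taken⟩
[7] or   $r0, $r0, $r1  →  {$r0:0, $r1:0, $r2:10, $r3:65531, $r4:0}
[10] add  $r3, $r1, $r0  →  {$r0:0, $r1:0, $r2:10, $r3:0, $r4:0}

9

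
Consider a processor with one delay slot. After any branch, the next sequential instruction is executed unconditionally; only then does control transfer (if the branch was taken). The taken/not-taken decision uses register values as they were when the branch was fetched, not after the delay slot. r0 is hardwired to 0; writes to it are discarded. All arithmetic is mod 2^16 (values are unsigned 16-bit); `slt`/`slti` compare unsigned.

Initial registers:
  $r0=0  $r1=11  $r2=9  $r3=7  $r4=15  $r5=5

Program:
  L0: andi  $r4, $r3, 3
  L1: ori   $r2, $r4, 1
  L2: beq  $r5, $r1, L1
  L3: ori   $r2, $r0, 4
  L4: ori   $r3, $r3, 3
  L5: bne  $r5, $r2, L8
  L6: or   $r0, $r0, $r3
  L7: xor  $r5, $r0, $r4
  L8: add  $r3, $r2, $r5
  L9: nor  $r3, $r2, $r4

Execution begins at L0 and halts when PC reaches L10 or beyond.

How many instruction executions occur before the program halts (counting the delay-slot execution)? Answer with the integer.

#0 andi  $r4, $r3, 3 ; 0/11/9/7/3/5
#1 ori   $r2, $r4, 1 ; 0/11/3/7/3/5
#2 beq  $r5, $r1, L1 ; 0/11/3/7/3/5 ; →fallthru
#3 ori   $r2, $r0, 4 ; 0/11/4/7/3/5
#4 ori   $r3, $r3, 3 ; 0/11/4/7/3/5
#5 bne  $r5, $r2, L8 ; 0/11/4/7/3/5 ; →target
#6 or   $r0, $r0, $r3 ; 0/11/4/7/3/5
#8 add  $r3, $r2, $r5 ; 0/11/4/9/3/5
#9 nor  $r3, $r2, $r4 ; 0/11/4/65528/3/5

9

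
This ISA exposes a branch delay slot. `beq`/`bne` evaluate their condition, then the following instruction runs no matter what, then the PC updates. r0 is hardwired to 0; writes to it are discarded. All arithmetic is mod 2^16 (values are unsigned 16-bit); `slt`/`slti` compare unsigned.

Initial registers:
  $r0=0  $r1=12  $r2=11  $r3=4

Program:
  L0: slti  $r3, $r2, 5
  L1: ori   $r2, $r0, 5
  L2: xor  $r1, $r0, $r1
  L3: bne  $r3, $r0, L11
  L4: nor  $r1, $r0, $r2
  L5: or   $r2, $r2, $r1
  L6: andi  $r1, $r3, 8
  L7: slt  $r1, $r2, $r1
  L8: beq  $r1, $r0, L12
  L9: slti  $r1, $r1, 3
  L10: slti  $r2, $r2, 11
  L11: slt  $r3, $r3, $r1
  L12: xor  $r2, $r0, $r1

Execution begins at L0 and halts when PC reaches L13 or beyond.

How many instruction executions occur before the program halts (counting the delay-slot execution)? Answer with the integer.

11

PC=0  slti  $r3, $r2, 5      | $r0=0 $r1=12 $r2=11 $r3=0
PC=1  ori   $r2, $r0, 5      | $r0=0 $r1=12 $r2=5 $r3=0
PC=2  xor  $r1, $r0, $r1     | $r0=0 $r1=12 $r2=5 $r3=0
PC=3  bne  $r3, $r0, L11     | $r0=0 $r1=12 $r2=5 $r3=0  [not taken]
PC=4  nor  $r1, $r0, $r2     | $r0=0 $r1=65530 $r2=5 $r3=0
PC=5  or   $r2, $r2, $r1     | $r0=0 $r1=65530 $r2=65535 $r3=0
PC=6  andi  $r1, $r3, 8      | $r0=0 $r1=0 $r2=65535 $r3=0
PC=7  slt  $r1, $r2, $r1     | $r0=0 $r1=0 $r2=65535 $r3=0
PC=8  beq  $r1, $r0, L12     | $r0=0 $r1=0 $r2=65535 $r3=0  [TAKEN]
PC=9  slti  $r1, $r1, 3      | $r0=0 $r1=1 $r2=65535 $r3=0
PC=12 xor  $r2, $r0, $r1     | $r0=0 $r1=1 $r2=1 $r3=0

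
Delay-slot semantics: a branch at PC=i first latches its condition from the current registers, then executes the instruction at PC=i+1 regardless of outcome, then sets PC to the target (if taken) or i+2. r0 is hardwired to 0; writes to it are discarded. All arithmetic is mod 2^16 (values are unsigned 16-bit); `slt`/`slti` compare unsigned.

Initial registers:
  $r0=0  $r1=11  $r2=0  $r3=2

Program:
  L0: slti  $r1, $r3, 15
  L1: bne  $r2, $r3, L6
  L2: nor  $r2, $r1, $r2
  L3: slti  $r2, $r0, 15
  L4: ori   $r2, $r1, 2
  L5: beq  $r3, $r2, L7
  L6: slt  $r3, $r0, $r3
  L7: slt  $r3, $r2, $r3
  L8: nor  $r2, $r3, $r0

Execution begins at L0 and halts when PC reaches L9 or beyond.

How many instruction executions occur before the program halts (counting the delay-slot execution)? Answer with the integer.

PC=0  slti  $r1, $r3, 15     | $r0=0 $r1=1 $r2=0 $r3=2
PC=1  bne  $r2, $r3, L6      | $r0=0 $r1=1 $r2=0 $r3=2  [TAKEN]
PC=2  nor  $r2, $r1, $r2     | $r0=0 $r1=1 $r2=65534 $r3=2
PC=6  slt  $r3, $r0, $r3     | $r0=0 $r1=1 $r2=65534 $r3=1
PC=7  slt  $r3, $r2, $r3     | $r0=0 $r1=1 $r2=65534 $r3=0
PC=8  nor  $r2, $r3, $r0     | $r0=0 $r1=1 $r2=65535 $r3=0

6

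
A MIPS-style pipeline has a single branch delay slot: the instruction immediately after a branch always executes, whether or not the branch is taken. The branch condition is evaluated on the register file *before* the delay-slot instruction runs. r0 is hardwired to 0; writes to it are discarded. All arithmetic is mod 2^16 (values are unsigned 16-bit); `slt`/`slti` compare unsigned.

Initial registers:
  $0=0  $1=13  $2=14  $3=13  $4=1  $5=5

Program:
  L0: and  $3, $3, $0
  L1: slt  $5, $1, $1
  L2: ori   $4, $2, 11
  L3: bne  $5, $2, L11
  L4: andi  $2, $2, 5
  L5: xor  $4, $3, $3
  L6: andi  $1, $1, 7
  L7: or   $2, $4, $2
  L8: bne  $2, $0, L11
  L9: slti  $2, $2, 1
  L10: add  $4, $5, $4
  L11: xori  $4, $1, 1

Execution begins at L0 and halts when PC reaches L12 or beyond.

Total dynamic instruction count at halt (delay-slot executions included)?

6

  step pc=0: and  $3, $3, $0  regs=(0,13,14,0,1,5)
  step pc=1: slt  $5, $1, $1  regs=(0,13,14,0,1,0)
  step pc=2: ori   $4, $2, 11  regs=(0,13,14,0,15,0)
  step pc=3: bne  $5, $2, L11  cond=T  regs=(0,13,14,0,15,0)
  step pc=4: andi  $2, $2, 5  regs=(0,13,4,0,15,0)
  step pc=11: xori  $4, $1, 1  regs=(0,13,4,0,12,0)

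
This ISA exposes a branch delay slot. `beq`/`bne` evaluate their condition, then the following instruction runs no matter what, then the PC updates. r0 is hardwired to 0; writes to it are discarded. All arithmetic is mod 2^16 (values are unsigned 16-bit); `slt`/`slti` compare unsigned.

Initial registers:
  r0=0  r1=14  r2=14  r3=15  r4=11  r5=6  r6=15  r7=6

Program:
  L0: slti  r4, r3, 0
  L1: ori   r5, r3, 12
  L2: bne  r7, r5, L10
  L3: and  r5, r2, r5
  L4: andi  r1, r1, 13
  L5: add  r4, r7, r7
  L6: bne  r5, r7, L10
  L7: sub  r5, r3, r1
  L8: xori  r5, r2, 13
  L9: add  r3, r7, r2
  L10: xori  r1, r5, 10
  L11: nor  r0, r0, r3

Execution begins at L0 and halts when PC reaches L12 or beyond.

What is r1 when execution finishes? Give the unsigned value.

4

[0] slti  r4, r3, 0  →  {r0:0, r1:14, r2:14, r3:15, r4:0, r5:6, r6:15, r7:6}
[1] ori   r5, r3, 12  →  {r0:0, r1:14, r2:14, r3:15, r4:0, r5:15, r6:15, r7:6}
[2] bne  r7, r5, L10  →  {r0:0, r1:14, r2:14, r3:15, r4:0, r5:15, r6:15, r7:6}  ⟨branch taken⟩
[3] and  r5, r2, r5  →  {r0:0, r1:14, r2:14, r3:15, r4:0, r5:14, r6:15, r7:6}
[10] xori  r1, r5, 10  →  {r0:0, r1:4, r2:14, r3:15, r4:0, r5:14, r6:15, r7:6}
[11] nor  r0, r0, r3  →  {r0:0, r1:4, r2:14, r3:15, r4:0, r5:14, r6:15, r7:6}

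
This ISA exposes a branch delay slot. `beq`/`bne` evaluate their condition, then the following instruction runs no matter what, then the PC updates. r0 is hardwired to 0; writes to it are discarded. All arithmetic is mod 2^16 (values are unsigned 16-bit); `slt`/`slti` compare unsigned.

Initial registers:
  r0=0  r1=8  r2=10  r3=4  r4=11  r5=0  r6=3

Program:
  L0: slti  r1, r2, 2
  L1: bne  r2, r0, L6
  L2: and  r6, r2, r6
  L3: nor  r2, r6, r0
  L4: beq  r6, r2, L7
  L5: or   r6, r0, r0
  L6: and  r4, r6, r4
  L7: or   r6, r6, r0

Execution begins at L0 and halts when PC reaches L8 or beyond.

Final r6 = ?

2

#0 slti  r1, r2, 2 ; 0/0/10/4/11/0/3
#1 bne  r2, r0, L6 ; 0/0/10/4/11/0/3 ; →target
#2 and  r6, r2, r6 ; 0/0/10/4/11/0/2
#6 and  r4, r6, r4 ; 0/0/10/4/2/0/2
#7 or   r6, r6, r0 ; 0/0/10/4/2/0/2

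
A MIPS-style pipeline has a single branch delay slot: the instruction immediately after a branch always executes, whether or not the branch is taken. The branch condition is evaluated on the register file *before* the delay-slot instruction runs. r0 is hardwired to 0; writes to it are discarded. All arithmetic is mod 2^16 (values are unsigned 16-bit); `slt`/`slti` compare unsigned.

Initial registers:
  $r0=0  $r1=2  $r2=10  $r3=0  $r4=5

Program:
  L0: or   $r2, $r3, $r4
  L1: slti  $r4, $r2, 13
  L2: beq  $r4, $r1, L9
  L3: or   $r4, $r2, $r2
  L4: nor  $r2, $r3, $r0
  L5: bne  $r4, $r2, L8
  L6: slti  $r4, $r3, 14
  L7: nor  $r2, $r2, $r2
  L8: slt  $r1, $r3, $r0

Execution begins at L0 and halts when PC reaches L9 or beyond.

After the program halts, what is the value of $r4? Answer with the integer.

1

  step pc=0: or   $r2, $r3, $r4  regs=(0,2,5,0,5)
  step pc=1: slti  $r4, $r2, 13  regs=(0,2,5,0,1)
  step pc=2: beq  $r4, $r1, L9  cond=F  regs=(0,2,5,0,1)
  step pc=3: or   $r4, $r2, $r2  regs=(0,2,5,0,5)
  step pc=4: nor  $r2, $r3, $r0  regs=(0,2,65535,0,5)
  step pc=5: bne  $r4, $r2, L8  cond=T  regs=(0,2,65535,0,5)
  step pc=6: slti  $r4, $r3, 14  regs=(0,2,65535,0,1)
  step pc=8: slt  $r1, $r3, $r0  regs=(0,0,65535,0,1)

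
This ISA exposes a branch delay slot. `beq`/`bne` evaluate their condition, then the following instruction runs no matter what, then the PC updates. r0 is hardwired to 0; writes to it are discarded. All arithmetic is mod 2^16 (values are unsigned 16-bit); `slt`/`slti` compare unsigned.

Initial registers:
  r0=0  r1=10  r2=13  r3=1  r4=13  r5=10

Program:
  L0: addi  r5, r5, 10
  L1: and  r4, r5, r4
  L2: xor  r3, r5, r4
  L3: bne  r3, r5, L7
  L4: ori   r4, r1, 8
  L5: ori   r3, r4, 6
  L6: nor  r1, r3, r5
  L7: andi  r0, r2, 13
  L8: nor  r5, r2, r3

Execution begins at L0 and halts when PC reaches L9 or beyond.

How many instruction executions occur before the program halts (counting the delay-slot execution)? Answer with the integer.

[0] addi  r5, r5, 10  →  {r0:0, r1:10, r2:13, r3:1, r4:13, r5:20}
[1] and  r4, r5, r4  →  {r0:0, r1:10, r2:13, r3:1, r4:4, r5:20}
[2] xor  r3, r5, r4  →  {r0:0, r1:10, r2:13, r3:16, r4:4, r5:20}
[3] bne  r3, r5, L7  →  {r0:0, r1:10, r2:13, r3:16, r4:4, r5:20}  ⟨branch taken⟩
[4] ori   r4, r1, 8  →  {r0:0, r1:10, r2:13, r3:16, r4:10, r5:20}
[7] andi  r0, r2, 13  →  {r0:0, r1:10, r2:13, r3:16, r4:10, r5:20}
[8] nor  r5, r2, r3  →  {r0:0, r1:10, r2:13, r3:16, r4:10, r5:65506}

7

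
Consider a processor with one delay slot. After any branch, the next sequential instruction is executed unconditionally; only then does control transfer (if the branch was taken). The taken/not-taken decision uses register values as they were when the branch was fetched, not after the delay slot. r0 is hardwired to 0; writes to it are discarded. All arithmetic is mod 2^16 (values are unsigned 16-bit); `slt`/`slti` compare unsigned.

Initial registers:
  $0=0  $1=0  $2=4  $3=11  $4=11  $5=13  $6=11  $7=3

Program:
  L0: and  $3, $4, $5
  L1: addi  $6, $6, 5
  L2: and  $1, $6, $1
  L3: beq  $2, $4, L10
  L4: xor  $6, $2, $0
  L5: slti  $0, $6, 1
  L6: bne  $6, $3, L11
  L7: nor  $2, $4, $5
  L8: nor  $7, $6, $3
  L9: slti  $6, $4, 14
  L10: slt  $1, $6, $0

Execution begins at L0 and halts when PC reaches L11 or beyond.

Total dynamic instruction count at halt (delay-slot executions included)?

PC=0  and  $3, $4, $5        | $0=0 $1=0 $2=4 $3=9 $4=11 $5=13 $6=11 $7=3
PC=1  addi  $6, $6, 5        | $0=0 $1=0 $2=4 $3=9 $4=11 $5=13 $6=16 $7=3
PC=2  and  $1, $6, $1        | $0=0 $1=0 $2=4 $3=9 $4=11 $5=13 $6=16 $7=3
PC=3  beq  $2, $4, L10       | $0=0 $1=0 $2=4 $3=9 $4=11 $5=13 $6=16 $7=3  [not taken]
PC=4  xor  $6, $2, $0        | $0=0 $1=0 $2=4 $3=9 $4=11 $5=13 $6=4 $7=3
PC=5  slti  $0, $6, 1        | $0=0 $1=0 $2=4 $3=9 $4=11 $5=13 $6=4 $7=3
PC=6  bne  $6, $3, L11       | $0=0 $1=0 $2=4 $3=9 $4=11 $5=13 $6=4 $7=3  [TAKEN]
PC=7  nor  $2, $4, $5        | $0=0 $1=0 $2=65520 $3=9 $4=11 $5=13 $6=4 $7=3

8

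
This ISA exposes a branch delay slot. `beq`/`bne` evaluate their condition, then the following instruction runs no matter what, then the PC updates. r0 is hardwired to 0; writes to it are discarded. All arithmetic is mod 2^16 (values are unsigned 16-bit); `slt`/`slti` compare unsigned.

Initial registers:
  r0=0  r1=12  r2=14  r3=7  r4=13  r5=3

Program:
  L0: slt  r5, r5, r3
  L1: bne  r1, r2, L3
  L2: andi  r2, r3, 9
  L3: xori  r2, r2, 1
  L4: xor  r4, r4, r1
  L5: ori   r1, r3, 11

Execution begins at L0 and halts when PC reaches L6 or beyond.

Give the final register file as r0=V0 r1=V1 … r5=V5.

  step pc=0: slt  r5, r5, r3  regs=(0,12,14,7,13,1)
  step pc=1: bne  r1, r2, L3  cond=T  regs=(0,12,14,7,13,1)
  step pc=2: andi  r2, r3, 9  regs=(0,12,1,7,13,1)
  step pc=3: xori  r2, r2, 1  regs=(0,12,0,7,13,1)
  step pc=4: xor  r4, r4, r1  regs=(0,12,0,7,1,1)
  step pc=5: ori   r1, r3, 11  regs=(0,15,0,7,1,1)

r0=0 r1=15 r2=0 r3=7 r4=1 r5=1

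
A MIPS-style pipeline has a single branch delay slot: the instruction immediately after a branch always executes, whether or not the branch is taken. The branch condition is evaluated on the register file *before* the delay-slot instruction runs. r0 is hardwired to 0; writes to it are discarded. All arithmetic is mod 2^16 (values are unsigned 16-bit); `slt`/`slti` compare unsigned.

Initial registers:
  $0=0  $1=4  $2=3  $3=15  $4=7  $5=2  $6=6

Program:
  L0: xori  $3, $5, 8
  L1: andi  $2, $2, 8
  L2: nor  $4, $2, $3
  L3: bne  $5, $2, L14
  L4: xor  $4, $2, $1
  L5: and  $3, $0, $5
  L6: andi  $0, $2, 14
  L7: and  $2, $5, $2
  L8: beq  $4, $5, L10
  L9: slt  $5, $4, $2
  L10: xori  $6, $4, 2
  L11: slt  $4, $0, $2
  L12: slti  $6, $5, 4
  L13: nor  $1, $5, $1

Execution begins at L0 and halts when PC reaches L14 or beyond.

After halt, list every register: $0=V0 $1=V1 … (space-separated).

$0=0 $1=4 $2=0 $3=10 $4=4 $5=2 $6=6

  step pc=0: xori  $3, $5, 8  regs=(0,4,3,10,7,2,6)
  step pc=1: andi  $2, $2, 8  regs=(0,4,0,10,7,2,6)
  step pc=2: nor  $4, $2, $3  regs=(0,4,0,10,65525,2,6)
  step pc=3: bne  $5, $2, L14  cond=T  regs=(0,4,0,10,65525,2,6)
  step pc=4: xor  $4, $2, $1  regs=(0,4,0,10,4,2,6)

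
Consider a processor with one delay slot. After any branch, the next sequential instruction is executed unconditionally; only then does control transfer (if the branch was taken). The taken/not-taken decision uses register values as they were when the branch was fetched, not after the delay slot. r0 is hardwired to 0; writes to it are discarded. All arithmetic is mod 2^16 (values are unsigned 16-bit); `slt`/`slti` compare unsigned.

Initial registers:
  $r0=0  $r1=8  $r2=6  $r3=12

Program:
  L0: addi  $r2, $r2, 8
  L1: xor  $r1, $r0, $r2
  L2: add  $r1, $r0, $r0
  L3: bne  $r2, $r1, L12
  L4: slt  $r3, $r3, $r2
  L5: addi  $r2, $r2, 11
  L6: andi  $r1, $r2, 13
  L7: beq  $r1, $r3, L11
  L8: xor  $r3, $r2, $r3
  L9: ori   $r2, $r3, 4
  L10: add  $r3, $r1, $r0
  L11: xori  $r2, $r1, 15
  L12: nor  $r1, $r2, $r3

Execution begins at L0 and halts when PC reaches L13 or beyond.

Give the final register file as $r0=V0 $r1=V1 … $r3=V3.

$r0=0 $r1=65520 $r2=14 $r3=1

[0] addi  $r2, $r2, 8  →  {$r0:0, $r1:8, $r2:14, $r3:12}
[1] xor  $r1, $r0, $r2  →  {$r0:0, $r1:14, $r2:14, $r3:12}
[2] add  $r1, $r0, $r0  →  {$r0:0, $r1:0, $r2:14, $r3:12}
[3] bne  $r2, $r1, L12  →  {$r0:0, $r1:0, $r2:14, $r3:12}  ⟨branch taken⟩
[4] slt  $r3, $r3, $r2  →  {$r0:0, $r1:0, $r2:14, $r3:1}
[12] nor  $r1, $r2, $r3  →  {$r0:0, $r1:65520, $r2:14, $r3:1}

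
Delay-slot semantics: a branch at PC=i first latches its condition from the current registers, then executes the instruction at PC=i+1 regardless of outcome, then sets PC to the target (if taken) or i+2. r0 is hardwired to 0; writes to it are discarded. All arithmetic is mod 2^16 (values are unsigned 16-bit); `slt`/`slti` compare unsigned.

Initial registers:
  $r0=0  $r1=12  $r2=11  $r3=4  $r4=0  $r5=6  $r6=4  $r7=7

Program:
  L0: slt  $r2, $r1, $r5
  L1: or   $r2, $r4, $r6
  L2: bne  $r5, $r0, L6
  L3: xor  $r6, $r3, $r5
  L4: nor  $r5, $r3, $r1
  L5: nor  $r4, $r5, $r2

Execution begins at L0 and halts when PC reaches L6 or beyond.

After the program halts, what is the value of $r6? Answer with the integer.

2

[0] slt  $r2, $r1, $r5  →  {$r0:0, $r1:12, $r2:0, $r3:4, $r4:0, $r5:6, $r6:4, $r7:7}
[1] or   $r2, $r4, $r6  →  {$r0:0, $r1:12, $r2:4, $r3:4, $r4:0, $r5:6, $r6:4, $r7:7}
[2] bne  $r5, $r0, L6  →  {$r0:0, $r1:12, $r2:4, $r3:4, $r4:0, $r5:6, $r6:4, $r7:7}  ⟨branch taken⟩
[3] xor  $r6, $r3, $r5  →  {$r0:0, $r1:12, $r2:4, $r3:4, $r4:0, $r5:6, $r6:2, $r7:7}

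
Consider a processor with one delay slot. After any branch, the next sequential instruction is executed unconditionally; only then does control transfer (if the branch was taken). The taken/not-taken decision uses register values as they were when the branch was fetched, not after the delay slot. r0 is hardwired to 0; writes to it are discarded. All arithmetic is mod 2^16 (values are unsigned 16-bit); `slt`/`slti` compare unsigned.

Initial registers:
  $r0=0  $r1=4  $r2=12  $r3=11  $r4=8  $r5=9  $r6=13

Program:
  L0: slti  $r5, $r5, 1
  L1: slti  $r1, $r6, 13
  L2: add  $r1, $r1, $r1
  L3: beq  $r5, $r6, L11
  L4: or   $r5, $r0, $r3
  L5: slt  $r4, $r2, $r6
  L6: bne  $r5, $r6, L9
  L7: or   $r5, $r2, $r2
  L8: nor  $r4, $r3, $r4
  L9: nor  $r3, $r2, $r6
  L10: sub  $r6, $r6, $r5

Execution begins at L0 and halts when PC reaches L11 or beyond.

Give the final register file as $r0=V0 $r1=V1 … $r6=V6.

$r0=0 $r1=0 $r2=12 $r3=65522 $r4=1 $r5=12 $r6=1

PC=0  slti  $r5, $r5, 1      | $r0=0 $r1=4 $r2=12 $r3=11 $r4=8 $r5=0 $r6=13
PC=1  slti  $r1, $r6, 13     | $r0=0 $r1=0 $r2=12 $r3=11 $r4=8 $r5=0 $r6=13
PC=2  add  $r1, $r1, $r1     | $r0=0 $r1=0 $r2=12 $r3=11 $r4=8 $r5=0 $r6=13
PC=3  beq  $r5, $r6, L11     | $r0=0 $r1=0 $r2=12 $r3=11 $r4=8 $r5=0 $r6=13  [not taken]
PC=4  or   $r5, $r0, $r3     | $r0=0 $r1=0 $r2=12 $r3=11 $r4=8 $r5=11 $r6=13
PC=5  slt  $r4, $r2, $r6     | $r0=0 $r1=0 $r2=12 $r3=11 $r4=1 $r5=11 $r6=13
PC=6  bne  $r5, $r6, L9      | $r0=0 $r1=0 $r2=12 $r3=11 $r4=1 $r5=11 $r6=13  [TAKEN]
PC=7  or   $r5, $r2, $r2     | $r0=0 $r1=0 $r2=12 $r3=11 $r4=1 $r5=12 $r6=13
PC=9  nor  $r3, $r2, $r6     | $r0=0 $r1=0 $r2=12 $r3=65522 $r4=1 $r5=12 $r6=13
PC=10 sub  $r6, $r6, $r5     | $r0=0 $r1=0 $r2=12 $r3=65522 $r4=1 $r5=12 $r6=1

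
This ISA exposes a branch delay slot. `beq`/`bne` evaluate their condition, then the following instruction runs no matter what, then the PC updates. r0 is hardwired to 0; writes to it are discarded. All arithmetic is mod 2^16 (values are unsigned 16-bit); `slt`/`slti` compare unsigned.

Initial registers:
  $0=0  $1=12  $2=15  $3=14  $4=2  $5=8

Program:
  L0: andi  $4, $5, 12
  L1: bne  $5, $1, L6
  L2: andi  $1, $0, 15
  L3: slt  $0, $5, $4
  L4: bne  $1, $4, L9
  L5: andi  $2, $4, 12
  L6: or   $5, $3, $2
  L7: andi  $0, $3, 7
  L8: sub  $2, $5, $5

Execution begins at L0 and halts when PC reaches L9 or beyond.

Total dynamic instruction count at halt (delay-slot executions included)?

[0] andi  $4, $5, 12  →  {$0:0, $1:12, $2:15, $3:14, $4:8, $5:8}
[1] bne  $5, $1, L6  →  {$0:0, $1:12, $2:15, $3:14, $4:8, $5:8}  ⟨branch taken⟩
[2] andi  $1, $0, 15  →  {$0:0, $1:0, $2:15, $3:14, $4:8, $5:8}
[6] or   $5, $3, $2  →  {$0:0, $1:0, $2:15, $3:14, $4:8, $5:15}
[7] andi  $0, $3, 7  →  {$0:0, $1:0, $2:15, $3:14, $4:8, $5:15}
[8] sub  $2, $5, $5  →  {$0:0, $1:0, $2:0, $3:14, $4:8, $5:15}

6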